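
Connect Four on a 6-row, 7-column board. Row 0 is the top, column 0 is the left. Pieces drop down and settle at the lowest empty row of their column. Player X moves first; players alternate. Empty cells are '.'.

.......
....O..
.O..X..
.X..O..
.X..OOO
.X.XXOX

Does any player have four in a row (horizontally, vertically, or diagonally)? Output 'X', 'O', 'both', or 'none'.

none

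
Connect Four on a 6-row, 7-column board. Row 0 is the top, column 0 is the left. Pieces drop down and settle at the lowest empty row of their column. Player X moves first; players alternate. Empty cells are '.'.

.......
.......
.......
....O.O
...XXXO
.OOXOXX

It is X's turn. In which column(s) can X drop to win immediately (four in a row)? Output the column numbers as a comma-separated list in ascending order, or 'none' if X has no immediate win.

Answer: 2

Derivation:
col 0: drop X → no win
col 1: drop X → no win
col 2: drop X → WIN!
col 3: drop X → no win
col 4: drop X → no win
col 5: drop X → no win
col 6: drop X → no win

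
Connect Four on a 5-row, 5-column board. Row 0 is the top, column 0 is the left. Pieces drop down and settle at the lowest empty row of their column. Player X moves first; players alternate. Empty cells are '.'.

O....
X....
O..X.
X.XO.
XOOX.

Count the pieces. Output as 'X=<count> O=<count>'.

X=6 O=5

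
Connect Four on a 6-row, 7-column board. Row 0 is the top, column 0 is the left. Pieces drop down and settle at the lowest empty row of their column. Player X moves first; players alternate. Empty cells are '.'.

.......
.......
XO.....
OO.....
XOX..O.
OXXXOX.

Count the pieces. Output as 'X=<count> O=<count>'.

X=7 O=7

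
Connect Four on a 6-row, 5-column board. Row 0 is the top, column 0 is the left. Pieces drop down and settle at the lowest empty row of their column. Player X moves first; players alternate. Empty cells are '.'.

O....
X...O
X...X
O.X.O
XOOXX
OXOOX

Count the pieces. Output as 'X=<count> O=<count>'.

X=9 O=9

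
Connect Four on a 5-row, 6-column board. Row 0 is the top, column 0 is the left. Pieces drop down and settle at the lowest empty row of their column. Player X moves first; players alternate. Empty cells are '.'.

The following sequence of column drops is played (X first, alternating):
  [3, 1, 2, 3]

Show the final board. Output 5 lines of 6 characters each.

Answer: ......
......
......
...O..
.OXX..

Derivation:
Move 1: X drops in col 3, lands at row 4
Move 2: O drops in col 1, lands at row 4
Move 3: X drops in col 2, lands at row 4
Move 4: O drops in col 3, lands at row 3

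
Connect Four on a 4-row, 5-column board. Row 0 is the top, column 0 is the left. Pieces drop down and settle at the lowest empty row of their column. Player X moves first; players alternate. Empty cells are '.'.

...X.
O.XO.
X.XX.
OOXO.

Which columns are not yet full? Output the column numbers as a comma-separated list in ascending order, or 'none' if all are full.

col 0: top cell = '.' → open
col 1: top cell = '.' → open
col 2: top cell = '.' → open
col 3: top cell = 'X' → FULL
col 4: top cell = '.' → open

Answer: 0,1,2,4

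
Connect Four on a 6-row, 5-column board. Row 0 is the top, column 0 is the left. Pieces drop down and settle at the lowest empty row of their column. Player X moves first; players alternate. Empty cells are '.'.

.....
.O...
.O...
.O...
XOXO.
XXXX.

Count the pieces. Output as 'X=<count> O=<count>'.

X=6 O=5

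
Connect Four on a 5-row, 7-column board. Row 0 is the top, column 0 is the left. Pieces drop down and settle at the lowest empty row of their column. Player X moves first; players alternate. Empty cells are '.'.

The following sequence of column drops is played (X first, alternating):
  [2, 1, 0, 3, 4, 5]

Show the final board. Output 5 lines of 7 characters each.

Move 1: X drops in col 2, lands at row 4
Move 2: O drops in col 1, lands at row 4
Move 3: X drops in col 0, lands at row 4
Move 4: O drops in col 3, lands at row 4
Move 5: X drops in col 4, lands at row 4
Move 6: O drops in col 5, lands at row 4

Answer: .......
.......
.......
.......
XOXOXO.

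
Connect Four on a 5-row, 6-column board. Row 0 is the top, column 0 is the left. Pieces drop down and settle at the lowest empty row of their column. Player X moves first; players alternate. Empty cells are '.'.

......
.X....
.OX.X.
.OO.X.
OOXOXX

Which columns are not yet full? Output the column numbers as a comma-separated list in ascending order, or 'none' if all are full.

Answer: 0,1,2,3,4,5

Derivation:
col 0: top cell = '.' → open
col 1: top cell = '.' → open
col 2: top cell = '.' → open
col 3: top cell = '.' → open
col 4: top cell = '.' → open
col 5: top cell = '.' → open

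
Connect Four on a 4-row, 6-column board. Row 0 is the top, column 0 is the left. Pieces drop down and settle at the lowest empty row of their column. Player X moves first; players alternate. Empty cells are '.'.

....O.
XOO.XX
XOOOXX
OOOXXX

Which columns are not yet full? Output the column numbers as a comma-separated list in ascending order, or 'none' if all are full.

Answer: 0,1,2,3,5

Derivation:
col 0: top cell = '.' → open
col 1: top cell = '.' → open
col 2: top cell = '.' → open
col 3: top cell = '.' → open
col 4: top cell = 'O' → FULL
col 5: top cell = '.' → open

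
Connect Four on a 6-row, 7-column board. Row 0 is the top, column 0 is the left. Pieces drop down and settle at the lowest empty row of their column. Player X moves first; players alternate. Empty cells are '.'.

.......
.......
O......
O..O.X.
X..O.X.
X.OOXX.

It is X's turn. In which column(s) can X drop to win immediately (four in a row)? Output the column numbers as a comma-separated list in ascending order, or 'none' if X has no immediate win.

Answer: 5

Derivation:
col 0: drop X → no win
col 1: drop X → no win
col 2: drop X → no win
col 3: drop X → no win
col 4: drop X → no win
col 5: drop X → WIN!
col 6: drop X → no win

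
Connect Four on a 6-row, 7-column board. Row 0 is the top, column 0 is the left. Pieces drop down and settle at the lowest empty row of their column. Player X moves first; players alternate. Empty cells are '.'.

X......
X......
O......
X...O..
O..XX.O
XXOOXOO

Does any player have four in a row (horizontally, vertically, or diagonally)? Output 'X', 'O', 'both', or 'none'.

none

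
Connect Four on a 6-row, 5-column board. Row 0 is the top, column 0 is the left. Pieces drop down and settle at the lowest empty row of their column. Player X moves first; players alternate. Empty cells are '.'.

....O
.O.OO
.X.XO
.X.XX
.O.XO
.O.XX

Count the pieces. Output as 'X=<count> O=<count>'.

X=8 O=8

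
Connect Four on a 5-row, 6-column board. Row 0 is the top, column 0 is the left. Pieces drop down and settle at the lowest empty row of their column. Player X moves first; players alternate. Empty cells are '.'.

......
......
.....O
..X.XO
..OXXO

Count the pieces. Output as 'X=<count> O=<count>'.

X=4 O=4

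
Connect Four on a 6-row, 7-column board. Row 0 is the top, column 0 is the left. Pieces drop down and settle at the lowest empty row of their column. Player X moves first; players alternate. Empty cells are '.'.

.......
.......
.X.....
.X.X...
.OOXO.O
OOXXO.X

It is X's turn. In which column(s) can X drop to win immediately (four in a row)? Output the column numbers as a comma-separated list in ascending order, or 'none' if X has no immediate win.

Answer: 3

Derivation:
col 0: drop X → no win
col 1: drop X → no win
col 2: drop X → no win
col 3: drop X → WIN!
col 4: drop X → no win
col 5: drop X → no win
col 6: drop X → no win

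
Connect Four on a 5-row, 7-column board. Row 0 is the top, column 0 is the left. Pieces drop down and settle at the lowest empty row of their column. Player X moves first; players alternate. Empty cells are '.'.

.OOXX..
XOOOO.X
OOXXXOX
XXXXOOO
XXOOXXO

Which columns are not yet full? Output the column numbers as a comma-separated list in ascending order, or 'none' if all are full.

col 0: top cell = '.' → open
col 1: top cell = 'O' → FULL
col 2: top cell = 'O' → FULL
col 3: top cell = 'X' → FULL
col 4: top cell = 'X' → FULL
col 5: top cell = '.' → open
col 6: top cell = '.' → open

Answer: 0,5,6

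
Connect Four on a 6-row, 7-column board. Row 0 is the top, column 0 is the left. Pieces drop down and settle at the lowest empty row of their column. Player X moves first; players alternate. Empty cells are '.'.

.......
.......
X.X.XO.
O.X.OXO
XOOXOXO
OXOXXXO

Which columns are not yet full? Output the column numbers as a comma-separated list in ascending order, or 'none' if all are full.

col 0: top cell = '.' → open
col 1: top cell = '.' → open
col 2: top cell = '.' → open
col 3: top cell = '.' → open
col 4: top cell = '.' → open
col 5: top cell = '.' → open
col 6: top cell = '.' → open

Answer: 0,1,2,3,4,5,6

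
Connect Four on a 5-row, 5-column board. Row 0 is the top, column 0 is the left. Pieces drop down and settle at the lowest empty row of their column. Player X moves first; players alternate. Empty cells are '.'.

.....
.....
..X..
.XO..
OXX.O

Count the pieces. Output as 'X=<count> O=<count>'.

X=4 O=3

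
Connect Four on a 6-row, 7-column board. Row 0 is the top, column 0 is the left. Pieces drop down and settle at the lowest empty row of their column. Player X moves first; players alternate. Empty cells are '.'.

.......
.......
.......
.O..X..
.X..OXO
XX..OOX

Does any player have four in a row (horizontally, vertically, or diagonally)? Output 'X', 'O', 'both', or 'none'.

none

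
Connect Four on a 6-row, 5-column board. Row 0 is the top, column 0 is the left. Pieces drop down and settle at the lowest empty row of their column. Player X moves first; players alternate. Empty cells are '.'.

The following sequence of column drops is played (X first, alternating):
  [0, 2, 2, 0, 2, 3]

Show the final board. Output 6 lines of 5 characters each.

Answer: .....
.....
.....
..X..
O.X..
X.OO.

Derivation:
Move 1: X drops in col 0, lands at row 5
Move 2: O drops in col 2, lands at row 5
Move 3: X drops in col 2, lands at row 4
Move 4: O drops in col 0, lands at row 4
Move 5: X drops in col 2, lands at row 3
Move 6: O drops in col 3, lands at row 5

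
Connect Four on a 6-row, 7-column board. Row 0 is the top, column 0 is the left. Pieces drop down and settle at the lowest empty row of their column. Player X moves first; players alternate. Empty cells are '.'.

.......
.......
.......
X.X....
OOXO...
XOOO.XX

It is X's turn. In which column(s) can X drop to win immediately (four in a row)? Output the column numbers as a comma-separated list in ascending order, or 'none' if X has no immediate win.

Answer: none

Derivation:
col 0: drop X → no win
col 1: drop X → no win
col 2: drop X → no win
col 3: drop X → no win
col 4: drop X → no win
col 5: drop X → no win
col 6: drop X → no win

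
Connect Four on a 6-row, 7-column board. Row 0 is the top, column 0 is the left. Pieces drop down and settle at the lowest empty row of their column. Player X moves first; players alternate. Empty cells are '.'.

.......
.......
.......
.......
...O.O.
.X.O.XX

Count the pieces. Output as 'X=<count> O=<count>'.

X=3 O=3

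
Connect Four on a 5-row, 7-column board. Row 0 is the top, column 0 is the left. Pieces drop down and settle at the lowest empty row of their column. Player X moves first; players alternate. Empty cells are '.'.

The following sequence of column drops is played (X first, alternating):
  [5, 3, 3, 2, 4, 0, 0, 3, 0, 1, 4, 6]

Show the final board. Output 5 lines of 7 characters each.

Answer: .......
.......
X..O...
X..XX..
OOOOXXO

Derivation:
Move 1: X drops in col 5, lands at row 4
Move 2: O drops in col 3, lands at row 4
Move 3: X drops in col 3, lands at row 3
Move 4: O drops in col 2, lands at row 4
Move 5: X drops in col 4, lands at row 4
Move 6: O drops in col 0, lands at row 4
Move 7: X drops in col 0, lands at row 3
Move 8: O drops in col 3, lands at row 2
Move 9: X drops in col 0, lands at row 2
Move 10: O drops in col 1, lands at row 4
Move 11: X drops in col 4, lands at row 3
Move 12: O drops in col 6, lands at row 4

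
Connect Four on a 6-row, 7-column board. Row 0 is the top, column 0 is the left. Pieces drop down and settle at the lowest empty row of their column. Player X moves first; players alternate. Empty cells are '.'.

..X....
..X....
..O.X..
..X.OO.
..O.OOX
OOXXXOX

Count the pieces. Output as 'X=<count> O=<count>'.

X=9 O=9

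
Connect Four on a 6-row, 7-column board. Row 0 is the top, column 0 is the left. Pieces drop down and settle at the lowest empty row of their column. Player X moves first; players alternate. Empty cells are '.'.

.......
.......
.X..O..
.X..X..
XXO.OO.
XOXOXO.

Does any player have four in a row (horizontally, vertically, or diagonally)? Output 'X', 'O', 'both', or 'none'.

none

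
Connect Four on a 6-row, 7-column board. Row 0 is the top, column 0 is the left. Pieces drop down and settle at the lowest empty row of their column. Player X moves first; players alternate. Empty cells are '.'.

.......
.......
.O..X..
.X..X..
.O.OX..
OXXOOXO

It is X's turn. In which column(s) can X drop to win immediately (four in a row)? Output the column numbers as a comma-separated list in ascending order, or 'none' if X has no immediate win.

Answer: 4

Derivation:
col 0: drop X → no win
col 1: drop X → no win
col 2: drop X → no win
col 3: drop X → no win
col 4: drop X → WIN!
col 5: drop X → no win
col 6: drop X → no win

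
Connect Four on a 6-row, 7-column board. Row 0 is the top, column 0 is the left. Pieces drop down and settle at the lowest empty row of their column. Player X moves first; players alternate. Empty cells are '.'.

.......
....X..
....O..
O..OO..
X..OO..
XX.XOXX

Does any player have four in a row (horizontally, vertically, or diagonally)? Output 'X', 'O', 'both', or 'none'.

O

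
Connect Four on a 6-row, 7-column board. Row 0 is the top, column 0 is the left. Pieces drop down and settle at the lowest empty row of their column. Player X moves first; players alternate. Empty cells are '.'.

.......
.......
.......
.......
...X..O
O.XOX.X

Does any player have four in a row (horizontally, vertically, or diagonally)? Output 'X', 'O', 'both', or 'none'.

none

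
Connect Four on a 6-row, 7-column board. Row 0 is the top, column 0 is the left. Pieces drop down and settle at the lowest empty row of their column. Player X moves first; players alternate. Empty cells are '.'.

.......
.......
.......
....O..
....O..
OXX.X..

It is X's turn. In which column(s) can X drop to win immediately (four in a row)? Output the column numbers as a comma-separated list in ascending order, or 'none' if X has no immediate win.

Answer: 3

Derivation:
col 0: drop X → no win
col 1: drop X → no win
col 2: drop X → no win
col 3: drop X → WIN!
col 4: drop X → no win
col 5: drop X → no win
col 6: drop X → no win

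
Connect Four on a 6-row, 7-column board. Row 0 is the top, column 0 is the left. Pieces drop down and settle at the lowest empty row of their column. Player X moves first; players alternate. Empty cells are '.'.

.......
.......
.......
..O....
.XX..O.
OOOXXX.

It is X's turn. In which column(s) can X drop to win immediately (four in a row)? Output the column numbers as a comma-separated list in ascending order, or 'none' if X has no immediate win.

col 0: drop X → no win
col 1: drop X → no win
col 2: drop X → no win
col 3: drop X → no win
col 4: drop X → no win
col 5: drop X → no win
col 6: drop X → WIN!

Answer: 6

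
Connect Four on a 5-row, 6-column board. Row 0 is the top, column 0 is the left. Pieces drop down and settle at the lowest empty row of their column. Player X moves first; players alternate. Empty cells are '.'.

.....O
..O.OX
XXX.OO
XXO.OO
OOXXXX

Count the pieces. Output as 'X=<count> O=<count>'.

X=10 O=10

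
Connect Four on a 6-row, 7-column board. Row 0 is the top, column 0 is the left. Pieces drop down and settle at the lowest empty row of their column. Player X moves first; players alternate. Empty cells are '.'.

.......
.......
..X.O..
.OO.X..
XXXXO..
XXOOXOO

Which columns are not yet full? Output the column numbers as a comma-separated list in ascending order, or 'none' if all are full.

Answer: 0,1,2,3,4,5,6

Derivation:
col 0: top cell = '.' → open
col 1: top cell = '.' → open
col 2: top cell = '.' → open
col 3: top cell = '.' → open
col 4: top cell = '.' → open
col 5: top cell = '.' → open
col 6: top cell = '.' → open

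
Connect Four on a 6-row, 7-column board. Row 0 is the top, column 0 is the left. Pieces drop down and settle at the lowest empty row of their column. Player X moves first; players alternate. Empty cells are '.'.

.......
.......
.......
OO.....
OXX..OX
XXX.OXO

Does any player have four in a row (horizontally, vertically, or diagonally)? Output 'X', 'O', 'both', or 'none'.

none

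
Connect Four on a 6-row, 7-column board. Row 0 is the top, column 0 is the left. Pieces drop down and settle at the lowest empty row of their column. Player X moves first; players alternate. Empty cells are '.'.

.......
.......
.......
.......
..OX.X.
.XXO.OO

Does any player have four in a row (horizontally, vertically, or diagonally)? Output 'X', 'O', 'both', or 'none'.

none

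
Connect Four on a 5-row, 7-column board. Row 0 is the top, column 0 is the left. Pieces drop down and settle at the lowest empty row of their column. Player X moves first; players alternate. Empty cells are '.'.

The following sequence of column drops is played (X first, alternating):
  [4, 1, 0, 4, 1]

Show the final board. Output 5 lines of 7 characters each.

Answer: .......
.......
.......
.X..O..
XO..X..

Derivation:
Move 1: X drops in col 4, lands at row 4
Move 2: O drops in col 1, lands at row 4
Move 3: X drops in col 0, lands at row 4
Move 4: O drops in col 4, lands at row 3
Move 5: X drops in col 1, lands at row 3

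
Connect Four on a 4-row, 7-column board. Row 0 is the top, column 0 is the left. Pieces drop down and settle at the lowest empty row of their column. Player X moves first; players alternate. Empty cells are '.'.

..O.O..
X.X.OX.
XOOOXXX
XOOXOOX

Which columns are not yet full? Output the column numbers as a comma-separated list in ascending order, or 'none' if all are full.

col 0: top cell = '.' → open
col 1: top cell = '.' → open
col 2: top cell = 'O' → FULL
col 3: top cell = '.' → open
col 4: top cell = 'O' → FULL
col 5: top cell = '.' → open
col 6: top cell = '.' → open

Answer: 0,1,3,5,6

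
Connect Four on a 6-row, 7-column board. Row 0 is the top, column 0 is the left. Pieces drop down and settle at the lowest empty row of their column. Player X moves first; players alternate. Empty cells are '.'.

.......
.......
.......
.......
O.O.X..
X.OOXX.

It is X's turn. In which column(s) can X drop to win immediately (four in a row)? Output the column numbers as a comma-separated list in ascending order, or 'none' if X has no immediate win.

Answer: none

Derivation:
col 0: drop X → no win
col 1: drop X → no win
col 2: drop X → no win
col 3: drop X → no win
col 4: drop X → no win
col 5: drop X → no win
col 6: drop X → no win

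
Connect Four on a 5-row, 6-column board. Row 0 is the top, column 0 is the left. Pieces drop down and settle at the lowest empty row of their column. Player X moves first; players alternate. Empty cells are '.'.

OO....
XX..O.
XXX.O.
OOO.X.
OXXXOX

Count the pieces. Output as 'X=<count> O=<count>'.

X=10 O=9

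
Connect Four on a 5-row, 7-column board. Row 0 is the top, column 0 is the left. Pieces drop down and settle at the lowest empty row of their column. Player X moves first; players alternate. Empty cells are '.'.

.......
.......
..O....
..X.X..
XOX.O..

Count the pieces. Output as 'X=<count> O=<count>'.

X=4 O=3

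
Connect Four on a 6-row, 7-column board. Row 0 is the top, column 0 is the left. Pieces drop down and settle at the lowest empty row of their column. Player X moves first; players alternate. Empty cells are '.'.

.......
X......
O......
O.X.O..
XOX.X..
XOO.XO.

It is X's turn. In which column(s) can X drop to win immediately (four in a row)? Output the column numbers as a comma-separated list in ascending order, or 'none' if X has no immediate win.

Answer: none

Derivation:
col 0: drop X → no win
col 1: drop X → no win
col 2: drop X → no win
col 3: drop X → no win
col 4: drop X → no win
col 5: drop X → no win
col 6: drop X → no win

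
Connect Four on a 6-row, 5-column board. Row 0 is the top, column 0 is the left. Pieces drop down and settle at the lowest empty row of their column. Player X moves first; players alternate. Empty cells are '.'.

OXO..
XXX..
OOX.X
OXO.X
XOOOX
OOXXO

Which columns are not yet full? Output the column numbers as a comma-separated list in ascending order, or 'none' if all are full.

Answer: 3,4

Derivation:
col 0: top cell = 'O' → FULL
col 1: top cell = 'X' → FULL
col 2: top cell = 'O' → FULL
col 3: top cell = '.' → open
col 4: top cell = '.' → open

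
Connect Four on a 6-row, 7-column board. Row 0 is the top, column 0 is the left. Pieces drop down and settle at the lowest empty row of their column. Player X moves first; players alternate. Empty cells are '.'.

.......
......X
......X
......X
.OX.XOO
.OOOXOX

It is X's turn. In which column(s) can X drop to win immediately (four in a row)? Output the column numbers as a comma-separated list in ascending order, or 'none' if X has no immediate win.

col 0: drop X → no win
col 1: drop X → no win
col 2: drop X → no win
col 3: drop X → no win
col 4: drop X → no win
col 5: drop X → no win
col 6: drop X → WIN!

Answer: 6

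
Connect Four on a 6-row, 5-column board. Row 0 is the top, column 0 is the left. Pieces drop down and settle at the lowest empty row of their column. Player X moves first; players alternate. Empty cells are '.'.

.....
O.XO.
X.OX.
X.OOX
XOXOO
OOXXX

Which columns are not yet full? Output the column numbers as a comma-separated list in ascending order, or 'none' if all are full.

Answer: 0,1,2,3,4

Derivation:
col 0: top cell = '.' → open
col 1: top cell = '.' → open
col 2: top cell = '.' → open
col 3: top cell = '.' → open
col 4: top cell = '.' → open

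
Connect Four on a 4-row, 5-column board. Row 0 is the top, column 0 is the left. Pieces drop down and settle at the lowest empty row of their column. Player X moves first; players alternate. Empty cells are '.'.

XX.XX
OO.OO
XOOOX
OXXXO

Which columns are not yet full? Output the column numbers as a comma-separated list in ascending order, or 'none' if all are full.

Answer: 2

Derivation:
col 0: top cell = 'X' → FULL
col 1: top cell = 'X' → FULL
col 2: top cell = '.' → open
col 3: top cell = 'X' → FULL
col 4: top cell = 'X' → FULL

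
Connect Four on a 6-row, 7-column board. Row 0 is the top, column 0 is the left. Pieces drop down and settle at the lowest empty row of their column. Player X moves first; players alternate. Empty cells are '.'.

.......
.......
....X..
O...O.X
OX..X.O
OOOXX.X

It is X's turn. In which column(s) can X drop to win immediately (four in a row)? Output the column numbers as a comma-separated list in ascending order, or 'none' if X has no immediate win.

col 0: drop X → no win
col 1: drop X → no win
col 2: drop X → no win
col 3: drop X → no win
col 4: drop X → no win
col 5: drop X → WIN!
col 6: drop X → no win

Answer: 5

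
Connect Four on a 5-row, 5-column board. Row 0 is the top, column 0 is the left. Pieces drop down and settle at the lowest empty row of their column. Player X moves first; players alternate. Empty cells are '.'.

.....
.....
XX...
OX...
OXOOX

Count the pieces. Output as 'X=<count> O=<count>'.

X=5 O=4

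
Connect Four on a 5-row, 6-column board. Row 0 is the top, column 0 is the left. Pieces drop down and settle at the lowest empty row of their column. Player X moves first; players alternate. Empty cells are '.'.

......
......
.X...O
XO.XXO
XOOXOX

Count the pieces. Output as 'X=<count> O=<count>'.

X=7 O=6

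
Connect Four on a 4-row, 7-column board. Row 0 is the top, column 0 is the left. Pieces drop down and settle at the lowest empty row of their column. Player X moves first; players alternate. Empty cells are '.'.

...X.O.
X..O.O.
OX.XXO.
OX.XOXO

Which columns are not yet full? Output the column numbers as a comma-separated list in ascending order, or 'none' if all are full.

Answer: 0,1,2,4,6

Derivation:
col 0: top cell = '.' → open
col 1: top cell = '.' → open
col 2: top cell = '.' → open
col 3: top cell = 'X' → FULL
col 4: top cell = '.' → open
col 5: top cell = 'O' → FULL
col 6: top cell = '.' → open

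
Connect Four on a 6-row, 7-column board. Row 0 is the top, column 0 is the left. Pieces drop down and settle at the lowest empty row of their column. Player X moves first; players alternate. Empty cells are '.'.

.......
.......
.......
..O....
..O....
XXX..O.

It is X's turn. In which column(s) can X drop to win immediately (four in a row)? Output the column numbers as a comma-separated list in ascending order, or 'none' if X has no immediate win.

col 0: drop X → no win
col 1: drop X → no win
col 2: drop X → no win
col 3: drop X → WIN!
col 4: drop X → no win
col 5: drop X → no win
col 6: drop X → no win

Answer: 3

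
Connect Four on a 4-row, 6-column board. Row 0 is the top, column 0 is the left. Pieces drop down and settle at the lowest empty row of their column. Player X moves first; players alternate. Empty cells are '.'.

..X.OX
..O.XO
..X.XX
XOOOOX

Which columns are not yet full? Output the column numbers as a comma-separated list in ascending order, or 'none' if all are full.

col 0: top cell = '.' → open
col 1: top cell = '.' → open
col 2: top cell = 'X' → FULL
col 3: top cell = '.' → open
col 4: top cell = 'O' → FULL
col 5: top cell = 'X' → FULL

Answer: 0,1,3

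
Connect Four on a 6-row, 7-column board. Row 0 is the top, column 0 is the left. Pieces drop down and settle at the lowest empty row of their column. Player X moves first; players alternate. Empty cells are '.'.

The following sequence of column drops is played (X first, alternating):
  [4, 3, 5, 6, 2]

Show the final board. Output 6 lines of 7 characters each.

Answer: .......
.......
.......
.......
.......
..XOXXO

Derivation:
Move 1: X drops in col 4, lands at row 5
Move 2: O drops in col 3, lands at row 5
Move 3: X drops in col 5, lands at row 5
Move 4: O drops in col 6, lands at row 5
Move 5: X drops in col 2, lands at row 5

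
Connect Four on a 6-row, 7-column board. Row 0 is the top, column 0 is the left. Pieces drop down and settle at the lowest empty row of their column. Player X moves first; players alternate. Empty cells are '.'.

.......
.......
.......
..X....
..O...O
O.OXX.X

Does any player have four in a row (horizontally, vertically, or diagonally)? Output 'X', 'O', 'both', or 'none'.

none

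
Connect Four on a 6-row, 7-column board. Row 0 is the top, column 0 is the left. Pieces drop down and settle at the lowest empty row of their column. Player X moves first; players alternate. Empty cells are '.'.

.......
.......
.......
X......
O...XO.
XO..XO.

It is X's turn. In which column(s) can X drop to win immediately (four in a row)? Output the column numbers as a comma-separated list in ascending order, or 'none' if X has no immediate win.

col 0: drop X → no win
col 1: drop X → no win
col 2: drop X → no win
col 3: drop X → no win
col 4: drop X → no win
col 5: drop X → no win
col 6: drop X → no win

Answer: none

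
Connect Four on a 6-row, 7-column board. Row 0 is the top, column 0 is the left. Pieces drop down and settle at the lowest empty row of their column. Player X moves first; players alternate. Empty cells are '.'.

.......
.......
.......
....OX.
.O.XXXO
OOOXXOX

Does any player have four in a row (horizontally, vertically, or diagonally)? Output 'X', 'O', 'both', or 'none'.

none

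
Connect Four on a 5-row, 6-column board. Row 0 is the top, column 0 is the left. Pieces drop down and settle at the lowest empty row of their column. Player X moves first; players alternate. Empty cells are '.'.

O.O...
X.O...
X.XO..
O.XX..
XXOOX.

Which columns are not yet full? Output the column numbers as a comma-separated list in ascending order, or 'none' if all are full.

Answer: 1,3,4,5

Derivation:
col 0: top cell = 'O' → FULL
col 1: top cell = '.' → open
col 2: top cell = 'O' → FULL
col 3: top cell = '.' → open
col 4: top cell = '.' → open
col 5: top cell = '.' → open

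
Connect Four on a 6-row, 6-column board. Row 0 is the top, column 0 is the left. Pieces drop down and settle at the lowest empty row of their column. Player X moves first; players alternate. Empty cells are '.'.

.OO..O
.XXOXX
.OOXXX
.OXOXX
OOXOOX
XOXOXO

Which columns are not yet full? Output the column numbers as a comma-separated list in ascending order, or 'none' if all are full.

col 0: top cell = '.' → open
col 1: top cell = 'O' → FULL
col 2: top cell = 'O' → FULL
col 3: top cell = '.' → open
col 4: top cell = '.' → open
col 5: top cell = 'O' → FULL

Answer: 0,3,4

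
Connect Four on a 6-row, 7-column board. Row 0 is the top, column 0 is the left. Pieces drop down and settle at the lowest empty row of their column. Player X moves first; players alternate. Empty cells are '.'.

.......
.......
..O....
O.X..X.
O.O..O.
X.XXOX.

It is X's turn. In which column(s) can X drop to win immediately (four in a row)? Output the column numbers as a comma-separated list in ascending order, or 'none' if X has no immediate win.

Answer: 1

Derivation:
col 0: drop X → no win
col 1: drop X → WIN!
col 2: drop X → no win
col 3: drop X → no win
col 4: drop X → no win
col 5: drop X → no win
col 6: drop X → no win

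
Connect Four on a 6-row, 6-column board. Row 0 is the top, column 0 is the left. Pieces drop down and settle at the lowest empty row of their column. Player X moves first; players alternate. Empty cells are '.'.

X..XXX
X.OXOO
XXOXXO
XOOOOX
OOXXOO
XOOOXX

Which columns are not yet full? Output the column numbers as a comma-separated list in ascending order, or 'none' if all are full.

col 0: top cell = 'X' → FULL
col 1: top cell = '.' → open
col 2: top cell = '.' → open
col 3: top cell = 'X' → FULL
col 4: top cell = 'X' → FULL
col 5: top cell = 'X' → FULL

Answer: 1,2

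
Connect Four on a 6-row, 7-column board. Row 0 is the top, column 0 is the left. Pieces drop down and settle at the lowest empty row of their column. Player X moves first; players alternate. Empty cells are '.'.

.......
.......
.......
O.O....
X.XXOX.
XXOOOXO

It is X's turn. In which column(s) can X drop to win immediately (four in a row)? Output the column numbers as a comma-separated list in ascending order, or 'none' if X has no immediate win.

col 0: drop X → no win
col 1: drop X → WIN!
col 2: drop X → no win
col 3: drop X → no win
col 4: drop X → no win
col 5: drop X → no win
col 6: drop X → no win

Answer: 1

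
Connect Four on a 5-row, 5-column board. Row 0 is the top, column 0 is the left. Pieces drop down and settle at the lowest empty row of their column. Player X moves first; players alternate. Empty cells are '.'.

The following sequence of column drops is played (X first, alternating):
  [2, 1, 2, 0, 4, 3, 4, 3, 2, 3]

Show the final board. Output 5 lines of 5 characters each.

Answer: .....
.....
..XO.
..XOX
OOXOX

Derivation:
Move 1: X drops in col 2, lands at row 4
Move 2: O drops in col 1, lands at row 4
Move 3: X drops in col 2, lands at row 3
Move 4: O drops in col 0, lands at row 4
Move 5: X drops in col 4, lands at row 4
Move 6: O drops in col 3, lands at row 4
Move 7: X drops in col 4, lands at row 3
Move 8: O drops in col 3, lands at row 3
Move 9: X drops in col 2, lands at row 2
Move 10: O drops in col 3, lands at row 2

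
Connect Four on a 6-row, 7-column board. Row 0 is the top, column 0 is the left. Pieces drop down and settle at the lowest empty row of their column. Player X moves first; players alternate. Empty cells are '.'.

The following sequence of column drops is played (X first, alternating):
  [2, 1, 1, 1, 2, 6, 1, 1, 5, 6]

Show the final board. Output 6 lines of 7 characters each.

Move 1: X drops in col 2, lands at row 5
Move 2: O drops in col 1, lands at row 5
Move 3: X drops in col 1, lands at row 4
Move 4: O drops in col 1, lands at row 3
Move 5: X drops in col 2, lands at row 4
Move 6: O drops in col 6, lands at row 5
Move 7: X drops in col 1, lands at row 2
Move 8: O drops in col 1, lands at row 1
Move 9: X drops in col 5, lands at row 5
Move 10: O drops in col 6, lands at row 4

Answer: .......
.O.....
.X.....
.O.....
.XX...O
.OX..XO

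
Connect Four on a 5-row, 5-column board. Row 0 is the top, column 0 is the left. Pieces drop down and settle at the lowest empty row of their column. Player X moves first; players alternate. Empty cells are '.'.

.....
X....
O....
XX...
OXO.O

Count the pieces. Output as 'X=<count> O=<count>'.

X=4 O=4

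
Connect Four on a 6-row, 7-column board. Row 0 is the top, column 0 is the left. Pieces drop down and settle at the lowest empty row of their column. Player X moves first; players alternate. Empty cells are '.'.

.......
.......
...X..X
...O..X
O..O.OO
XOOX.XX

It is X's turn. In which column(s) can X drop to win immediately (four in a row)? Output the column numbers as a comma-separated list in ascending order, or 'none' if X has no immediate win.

Answer: 4

Derivation:
col 0: drop X → no win
col 1: drop X → no win
col 2: drop X → no win
col 3: drop X → no win
col 4: drop X → WIN!
col 5: drop X → no win
col 6: drop X → no win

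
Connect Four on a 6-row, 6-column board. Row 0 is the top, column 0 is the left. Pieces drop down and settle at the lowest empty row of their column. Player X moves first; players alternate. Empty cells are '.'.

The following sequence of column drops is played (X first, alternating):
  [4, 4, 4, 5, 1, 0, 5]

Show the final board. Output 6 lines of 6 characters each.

Move 1: X drops in col 4, lands at row 5
Move 2: O drops in col 4, lands at row 4
Move 3: X drops in col 4, lands at row 3
Move 4: O drops in col 5, lands at row 5
Move 5: X drops in col 1, lands at row 5
Move 6: O drops in col 0, lands at row 5
Move 7: X drops in col 5, lands at row 4

Answer: ......
......
......
....X.
....OX
OX..XO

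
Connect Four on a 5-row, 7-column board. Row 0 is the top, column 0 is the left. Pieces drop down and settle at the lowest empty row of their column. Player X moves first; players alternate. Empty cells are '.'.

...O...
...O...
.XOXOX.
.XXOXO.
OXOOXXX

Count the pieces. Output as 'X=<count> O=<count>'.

X=10 O=9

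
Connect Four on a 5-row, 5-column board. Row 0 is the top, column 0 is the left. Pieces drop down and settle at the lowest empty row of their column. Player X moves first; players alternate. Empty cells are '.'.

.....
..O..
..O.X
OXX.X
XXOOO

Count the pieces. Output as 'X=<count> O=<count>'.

X=6 O=6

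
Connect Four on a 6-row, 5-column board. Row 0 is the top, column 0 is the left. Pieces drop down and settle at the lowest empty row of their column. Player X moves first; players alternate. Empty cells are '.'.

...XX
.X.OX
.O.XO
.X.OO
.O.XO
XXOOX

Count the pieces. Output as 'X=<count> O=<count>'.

X=10 O=9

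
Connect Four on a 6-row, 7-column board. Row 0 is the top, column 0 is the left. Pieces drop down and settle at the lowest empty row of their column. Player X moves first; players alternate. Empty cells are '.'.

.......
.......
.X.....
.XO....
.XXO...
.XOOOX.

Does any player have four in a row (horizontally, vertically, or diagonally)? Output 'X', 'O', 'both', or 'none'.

X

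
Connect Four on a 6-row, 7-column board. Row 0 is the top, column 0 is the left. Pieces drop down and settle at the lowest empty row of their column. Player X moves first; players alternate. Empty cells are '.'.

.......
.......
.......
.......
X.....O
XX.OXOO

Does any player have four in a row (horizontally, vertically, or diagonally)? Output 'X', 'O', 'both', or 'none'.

none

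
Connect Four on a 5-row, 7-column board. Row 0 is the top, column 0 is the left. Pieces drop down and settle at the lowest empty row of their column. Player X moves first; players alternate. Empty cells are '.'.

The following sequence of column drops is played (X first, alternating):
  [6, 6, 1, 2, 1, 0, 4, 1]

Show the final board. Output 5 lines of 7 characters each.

Move 1: X drops in col 6, lands at row 4
Move 2: O drops in col 6, lands at row 3
Move 3: X drops in col 1, lands at row 4
Move 4: O drops in col 2, lands at row 4
Move 5: X drops in col 1, lands at row 3
Move 6: O drops in col 0, lands at row 4
Move 7: X drops in col 4, lands at row 4
Move 8: O drops in col 1, lands at row 2

Answer: .......
.......
.O.....
.X....O
OXO.X.X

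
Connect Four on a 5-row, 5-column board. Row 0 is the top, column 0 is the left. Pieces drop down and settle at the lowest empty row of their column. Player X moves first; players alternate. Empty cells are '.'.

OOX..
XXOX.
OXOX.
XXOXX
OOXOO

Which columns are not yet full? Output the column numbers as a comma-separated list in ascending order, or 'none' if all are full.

col 0: top cell = 'O' → FULL
col 1: top cell = 'O' → FULL
col 2: top cell = 'X' → FULL
col 3: top cell = '.' → open
col 4: top cell = '.' → open

Answer: 3,4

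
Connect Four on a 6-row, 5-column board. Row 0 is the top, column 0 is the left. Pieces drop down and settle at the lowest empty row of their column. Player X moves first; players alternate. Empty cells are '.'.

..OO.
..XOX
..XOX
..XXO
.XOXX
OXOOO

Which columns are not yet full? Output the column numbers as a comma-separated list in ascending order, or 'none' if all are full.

Answer: 0,1,4

Derivation:
col 0: top cell = '.' → open
col 1: top cell = '.' → open
col 2: top cell = 'O' → FULL
col 3: top cell = 'O' → FULL
col 4: top cell = '.' → open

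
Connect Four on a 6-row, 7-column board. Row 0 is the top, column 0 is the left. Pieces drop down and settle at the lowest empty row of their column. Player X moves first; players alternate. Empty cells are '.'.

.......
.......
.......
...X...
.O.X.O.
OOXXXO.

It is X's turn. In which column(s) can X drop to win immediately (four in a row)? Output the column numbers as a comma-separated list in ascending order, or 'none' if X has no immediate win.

col 0: drop X → no win
col 1: drop X → no win
col 2: drop X → no win
col 3: drop X → WIN!
col 4: drop X → no win
col 5: drop X → no win
col 6: drop X → no win

Answer: 3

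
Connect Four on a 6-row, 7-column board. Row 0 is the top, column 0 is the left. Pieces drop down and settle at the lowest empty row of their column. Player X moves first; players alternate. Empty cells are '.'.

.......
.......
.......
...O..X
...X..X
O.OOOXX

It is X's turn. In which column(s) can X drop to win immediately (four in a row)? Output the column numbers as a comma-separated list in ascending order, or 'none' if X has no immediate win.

Answer: 6

Derivation:
col 0: drop X → no win
col 1: drop X → no win
col 2: drop X → no win
col 3: drop X → no win
col 4: drop X → no win
col 5: drop X → no win
col 6: drop X → WIN!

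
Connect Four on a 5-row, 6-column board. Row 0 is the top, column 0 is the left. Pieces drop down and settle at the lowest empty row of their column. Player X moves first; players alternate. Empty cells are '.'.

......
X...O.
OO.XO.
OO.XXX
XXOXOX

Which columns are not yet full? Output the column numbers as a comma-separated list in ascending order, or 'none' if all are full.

col 0: top cell = '.' → open
col 1: top cell = '.' → open
col 2: top cell = '.' → open
col 3: top cell = '.' → open
col 4: top cell = '.' → open
col 5: top cell = '.' → open

Answer: 0,1,2,3,4,5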